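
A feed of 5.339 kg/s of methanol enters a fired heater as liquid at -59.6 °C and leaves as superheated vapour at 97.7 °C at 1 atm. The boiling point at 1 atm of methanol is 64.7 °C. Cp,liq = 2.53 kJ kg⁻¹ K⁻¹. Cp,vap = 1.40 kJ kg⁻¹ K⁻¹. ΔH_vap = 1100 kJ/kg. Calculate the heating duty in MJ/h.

liquid -59.6→64.7 °C: 314.48 kJ/kg
vaporisation at 64.7 °C: 1100 kJ/kg
vapour 64.7→97.7 °C: 46.2 kJ/kg
Δh = 314.48 + 1100 + 46.2 = 1460.7 kJ/kg
Q = ṁ·Δh = 5.339 kg/s × 1460.7 kJ/kg = 7798.6 kJ/s
|Q| = 7798.6 kW = 28075 MJ/h

Q = 28100 MJ/h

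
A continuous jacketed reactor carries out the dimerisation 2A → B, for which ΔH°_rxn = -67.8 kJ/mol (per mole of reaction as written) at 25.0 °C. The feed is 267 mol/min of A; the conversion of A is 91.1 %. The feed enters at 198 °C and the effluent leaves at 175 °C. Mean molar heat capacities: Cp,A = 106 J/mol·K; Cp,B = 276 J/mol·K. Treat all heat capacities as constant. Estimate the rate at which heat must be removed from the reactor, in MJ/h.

Extent of reaction ξ = 0.911 × 267 / 2 = 121.62 mol/min
Reaction term: ξ·ΔH°_rxn = 121.62 × -67.8 = -8245.7 kJ/min
Sensible, feed 198→25 °C: -4896.2 kJ/min
Outlet flows (mol/min): A 23.763, B 121.62
Sensible, products 25→175 °C: 5412.8 kJ/min
Q = ΔH = -7729.1 kJ/min = -128.82 kW
Heat removed = 463.75 MJ/h

Q_out = 464 MJ/h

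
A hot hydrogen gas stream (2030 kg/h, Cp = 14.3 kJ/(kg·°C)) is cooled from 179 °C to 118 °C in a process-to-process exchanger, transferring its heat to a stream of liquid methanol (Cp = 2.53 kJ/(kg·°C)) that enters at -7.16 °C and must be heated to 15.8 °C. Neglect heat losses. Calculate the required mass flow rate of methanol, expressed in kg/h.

Heat released by hot stream: Q = 2030 × 14.3 × (179 − 118) = 1.7708e+06 kJ/h
Energy balance on cold side (adiabatic exchanger): Q = ṁ_c·Cp_c·(T_c,out − T_c,in)
ṁ_c = 1.7708e+06 / [2.53 × (15.8 − -7.16)] = 30484 kg/h

ṁ_c = 30500 kg/h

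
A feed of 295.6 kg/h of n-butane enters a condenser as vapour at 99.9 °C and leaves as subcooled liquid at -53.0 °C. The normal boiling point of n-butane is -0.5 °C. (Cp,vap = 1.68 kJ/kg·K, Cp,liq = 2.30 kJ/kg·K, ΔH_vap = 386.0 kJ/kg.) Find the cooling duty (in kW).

Q_c = 55.5 kW

vapour 99.9→-0.5 °C: -168.67 kJ/kg
condensation at -0.5 °C: -386 kJ/kg
liquid -0.5→-53.0 °C: -120.75 kJ/kg
Δh = -168.67 + -386 + -120.75 = -675.42 kJ/kg
Q = ṁ·Δh = 295.6 kg/h × -675.42 kJ/kg = -199650 kJ/h
|Q| = 55.46 kW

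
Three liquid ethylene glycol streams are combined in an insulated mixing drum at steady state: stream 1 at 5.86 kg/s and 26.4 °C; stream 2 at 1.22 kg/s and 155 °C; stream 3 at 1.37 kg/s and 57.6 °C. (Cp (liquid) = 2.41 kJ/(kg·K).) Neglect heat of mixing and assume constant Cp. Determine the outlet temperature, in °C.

T_out = 50.0 °C

Energy balance with Q = 0: Σ ṁᵢCp,ᵢ(T_out − Tᵢ) = 0
Σ ṁᵢCp,ᵢTᵢ = 5.86×2.41×26.4 + 1.22×2.41×155 + 1.37×2.41×57.6 = 1018.7
Σ ṁᵢCp,ᵢ = 5.86×2.41 + 1.22×2.41 + 1.37×2.41 = 20.365
T_out = 1018.7 / 20.365 = 50.026 °C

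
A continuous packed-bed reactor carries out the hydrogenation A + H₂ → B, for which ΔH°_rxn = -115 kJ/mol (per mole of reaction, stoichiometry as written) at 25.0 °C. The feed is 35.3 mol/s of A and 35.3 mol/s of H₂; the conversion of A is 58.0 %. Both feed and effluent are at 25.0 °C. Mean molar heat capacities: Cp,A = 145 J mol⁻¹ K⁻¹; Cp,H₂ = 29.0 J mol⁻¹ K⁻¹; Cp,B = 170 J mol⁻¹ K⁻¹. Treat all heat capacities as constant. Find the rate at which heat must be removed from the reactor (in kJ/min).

Q_out = 141000 kJ/min

Extent of reaction ξ = 0.580 × 35.3 = 20.474 mol/s
Reaction term: ξ·ΔH°_rxn = 20.474 × -115 = -2354.5 kJ/s
Q = ΔH = -2354.5 kJ/s = -2354.5 kW
Heat removed = 141270 kJ/min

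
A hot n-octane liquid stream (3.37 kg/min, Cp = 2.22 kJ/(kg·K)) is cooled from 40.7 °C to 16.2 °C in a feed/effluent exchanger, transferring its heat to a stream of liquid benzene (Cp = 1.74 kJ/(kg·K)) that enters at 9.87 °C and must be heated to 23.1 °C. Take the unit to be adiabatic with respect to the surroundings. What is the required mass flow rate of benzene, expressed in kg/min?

Heat released by hot stream: Q = 3.37 × 2.22 × (40.7 − 16.2) = 183.29 kJ/min
Energy balance on cold side (adiabatic exchanger): Q = ṁ_c·Cp_c·(T_c,out − T_c,in)
ṁ_c = 183.29 / [1.74 × (23.1 − 9.87)] = 7.9623 kg/min

ṁ_c = 7.96 kg/min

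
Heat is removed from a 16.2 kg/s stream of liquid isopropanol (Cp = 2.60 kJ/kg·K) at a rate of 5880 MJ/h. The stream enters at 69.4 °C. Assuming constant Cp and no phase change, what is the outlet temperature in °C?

T_out = 30.6 °C

Q = 5880 MJ/h = 1633.3 kJ/s
ΔT = Q/(ṁ·Cp) = 1633.3/(16.2×2.60) = 38.778 K
T_out = 69.4 − 38.778 = 30.622 °C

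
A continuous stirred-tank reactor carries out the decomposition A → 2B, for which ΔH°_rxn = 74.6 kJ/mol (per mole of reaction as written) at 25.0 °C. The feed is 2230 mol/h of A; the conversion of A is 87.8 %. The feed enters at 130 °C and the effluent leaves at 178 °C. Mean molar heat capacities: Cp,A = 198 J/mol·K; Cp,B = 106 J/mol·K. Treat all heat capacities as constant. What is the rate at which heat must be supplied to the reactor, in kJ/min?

Q_in = 2860 kJ/min

Extent of reaction ξ = 0.878 × 2230 = 1957.9 mol/h
Reaction term: ξ·ΔH°_rxn = 1957.9 × 74.6 = 146060 kJ/h
Sensible, feed 130→25 °C: -46362 kJ/h
Outlet flows (mol/h): A 272.06, B 3915.9
Sensible, products 25→178 °C: 71750 kJ/h
Q = ΔH = 171450 kJ/h = 47.625 kW
Heat supplied = 2857.5 kJ/min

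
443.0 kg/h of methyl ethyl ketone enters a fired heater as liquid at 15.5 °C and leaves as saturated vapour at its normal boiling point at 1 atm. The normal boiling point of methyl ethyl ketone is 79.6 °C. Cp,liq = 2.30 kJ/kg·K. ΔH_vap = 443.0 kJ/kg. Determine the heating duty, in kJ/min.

Q = 4360 kJ/min

liquid 15.5→79.6 °C: 147.43 kJ/kg
vaporisation at 79.6 °C: 443 kJ/kg
Δh = 147.43 + 443 = 590.43 kJ/kg
Q = ṁ·Δh = 443.0 kg/h × 590.43 kJ/kg = 261560 kJ/h
|Q| = 72.656 kW = 4359.3 kJ/min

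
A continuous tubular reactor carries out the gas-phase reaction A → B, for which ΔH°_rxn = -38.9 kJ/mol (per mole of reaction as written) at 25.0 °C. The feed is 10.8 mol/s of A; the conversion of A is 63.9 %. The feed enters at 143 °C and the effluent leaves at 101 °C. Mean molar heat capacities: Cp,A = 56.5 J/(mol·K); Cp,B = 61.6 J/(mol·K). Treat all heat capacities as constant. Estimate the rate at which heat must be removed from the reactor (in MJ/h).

Q_out = 1050 MJ/h

Extent of reaction ξ = 0.639 × 10.8 = 6.9012 mol/s
Reaction term: ξ·ΔH°_rxn = 6.9012 × -38.9 = -268.46 kJ/s
Sensible, feed 143→25 °C: -72.004 kJ/s
Outlet flows (mol/s): A 3.8988, B 6.9012
Sensible, products 25→101 °C: 49.05 kJ/s
Q = ΔH = -291.41 kJ/s = -291.41 kW
Heat removed = 1049.1 MJ/h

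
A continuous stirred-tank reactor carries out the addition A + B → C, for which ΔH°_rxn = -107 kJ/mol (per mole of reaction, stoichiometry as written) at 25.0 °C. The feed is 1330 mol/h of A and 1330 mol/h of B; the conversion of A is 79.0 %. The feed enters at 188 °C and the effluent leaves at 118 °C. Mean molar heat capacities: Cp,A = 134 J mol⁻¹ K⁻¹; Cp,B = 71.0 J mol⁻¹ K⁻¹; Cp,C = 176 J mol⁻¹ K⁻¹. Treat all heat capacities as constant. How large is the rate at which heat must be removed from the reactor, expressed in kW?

Extent of reaction ξ = 0.790 × 1330 = 1050.7 mol/h
Reaction term: ξ·ΔH°_rxn = 1050.7 × -107 = -112420 kJ/h
Sensible, feed 188→25 °C: -44442 kJ/h
Outlet flows (mol/h): A 279.3, B 279.3, C 1050.7
Sensible, products 25→118 °C: 22523 kJ/h
Q = ΔH = -134340 kJ/h = -37.318 kW
Heat removed = 37.318 kW

Q_out = 37.3 kW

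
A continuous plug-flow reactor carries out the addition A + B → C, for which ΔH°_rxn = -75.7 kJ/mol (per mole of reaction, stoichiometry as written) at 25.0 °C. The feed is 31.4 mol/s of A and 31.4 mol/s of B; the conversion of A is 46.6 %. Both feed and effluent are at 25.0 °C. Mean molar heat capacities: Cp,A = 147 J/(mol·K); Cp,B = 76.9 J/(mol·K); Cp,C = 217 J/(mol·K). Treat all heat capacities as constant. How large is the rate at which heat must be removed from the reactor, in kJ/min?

Extent of reaction ξ = 0.466 × 31.4 = 14.632 mol/s
Reaction term: ξ·ΔH°_rxn = 14.632 × -75.7 = -1107.7 kJ/s
Q = ΔH = -1107.7 kJ/s = -1107.7 kW
Heat removed = 66460 kJ/min

Q_out = 66500 kJ/min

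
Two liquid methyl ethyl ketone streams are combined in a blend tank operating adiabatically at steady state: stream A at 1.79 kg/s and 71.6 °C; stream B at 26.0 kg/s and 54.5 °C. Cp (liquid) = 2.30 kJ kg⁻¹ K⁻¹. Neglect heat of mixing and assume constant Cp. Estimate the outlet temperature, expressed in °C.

T_out = 55.6 °C

Adiabatic, steady state ⇒ Σ ṁᵢCp,ᵢ(T_out − Tᵢ) = 0
Σ ṁᵢCp,ᵢTᵢ = 1.79×2.30×71.6 + 26.0×2.30×54.5 = 3553.9
Σ ṁᵢCp,ᵢ = 1.79×2.30 + 26.0×2.30 = 63.917
T_out = 3553.9 / 63.917 = 55.601 °C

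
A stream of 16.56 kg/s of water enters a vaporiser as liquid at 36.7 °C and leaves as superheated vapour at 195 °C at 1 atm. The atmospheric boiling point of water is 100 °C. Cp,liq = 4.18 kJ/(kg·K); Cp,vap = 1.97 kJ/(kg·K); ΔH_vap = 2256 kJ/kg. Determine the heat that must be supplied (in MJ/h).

liquid 36.7→100 °C: 264.59 kJ/kg
vaporisation at 100 °C: 2256 kJ/kg
vapour 100→195 °C: 187.15 kJ/kg
Δh = 264.59 + 2256 + 187.15 = 2707.7 kJ/kg
Q = ṁ·Δh = 16.56 kg/s × 2707.7 kJ/kg = 44840 kJ/s
|Q| = 44840 kW = 161420 MJ/h

Q = 161000 MJ/h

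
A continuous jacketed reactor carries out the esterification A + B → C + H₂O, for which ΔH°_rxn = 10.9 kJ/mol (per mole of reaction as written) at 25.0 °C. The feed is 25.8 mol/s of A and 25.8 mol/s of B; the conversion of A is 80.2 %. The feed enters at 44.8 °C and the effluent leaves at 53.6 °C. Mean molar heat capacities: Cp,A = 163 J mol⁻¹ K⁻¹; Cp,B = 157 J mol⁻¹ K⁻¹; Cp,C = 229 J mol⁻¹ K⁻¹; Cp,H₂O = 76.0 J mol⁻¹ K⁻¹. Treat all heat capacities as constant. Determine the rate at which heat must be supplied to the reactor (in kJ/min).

Q_in = 17400 kJ/min

Extent of reaction ξ = 0.802 × 25.8 = 20.692 mol/s
Reaction term: ξ·ΔH°_rxn = 20.692 × 10.9 = 225.54 kJ/s
Sensible, feed 44.8→25 °C: -163.47 kJ/s
Outlet flows (mol/s): A 5.1084, B 5.1084, C 20.692, H₂O 20.692
Sensible, products 25→53.6 °C: 227.24 kJ/s
Q = ΔH = 289.31 kJ/s = 289.31 kW
Heat supplied = 17359 kJ/min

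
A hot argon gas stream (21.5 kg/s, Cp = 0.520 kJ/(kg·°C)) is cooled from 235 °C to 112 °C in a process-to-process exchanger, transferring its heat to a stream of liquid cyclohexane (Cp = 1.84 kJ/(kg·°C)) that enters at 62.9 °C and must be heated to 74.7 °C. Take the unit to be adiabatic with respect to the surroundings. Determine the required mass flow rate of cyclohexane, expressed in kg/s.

ṁ_c = 63.3 kg/s

Heat released by hot stream: Q = 21.5 × 0.520 × (235 − 112) = 1375.1 kJ/s
Energy balance on cold side (adiabatic exchanger): Q = ṁ_c·Cp_c·(T_c,out − T_c,in)
ṁ_c = 1375.1 / [1.84 × (74.7 − 62.9)] = 63.335 kg/s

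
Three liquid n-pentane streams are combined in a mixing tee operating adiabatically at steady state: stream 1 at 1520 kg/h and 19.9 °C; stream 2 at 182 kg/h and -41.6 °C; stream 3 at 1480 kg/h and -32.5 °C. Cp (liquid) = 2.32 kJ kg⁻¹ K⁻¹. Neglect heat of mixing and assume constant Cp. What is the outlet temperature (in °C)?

Energy balance with Q = 0: Σ ṁᵢCp,ᵢ(T_out − Tᵢ) = 0
Σ ṁᵢCp,ᵢTᵢ = 1520×2.32×19.9 + 182×2.32×-41.6 + 1480×2.32×-32.5 = -58982
Σ ṁᵢCp,ᵢ = 1520×2.32 + 182×2.32 + 1480×2.32 = 7382.2
T_out = -58982 / 7382.2 = -7.9897 °C

T_out = -7.99 °C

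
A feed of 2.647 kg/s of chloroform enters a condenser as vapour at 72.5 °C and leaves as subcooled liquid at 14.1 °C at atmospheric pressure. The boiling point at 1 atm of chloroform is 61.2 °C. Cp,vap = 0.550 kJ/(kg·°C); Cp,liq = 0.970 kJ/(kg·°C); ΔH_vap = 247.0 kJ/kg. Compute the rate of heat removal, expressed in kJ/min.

vapour 72.5→61.2 °C: -6.215 kJ/kg
condensation at 61.2 °C: -247 kJ/kg
liquid 61.2→14.1 °C: -45.687 kJ/kg
Δh = -6.215 + -247 + -45.687 = -298.9 kJ/kg
Q = ṁ·Δh = 2.647 kg/s × -298.9 kJ/kg = -791.19 kJ/s
|Q| = 791.19 kW = 47472 kJ/min

Q_c = 47500 kJ/min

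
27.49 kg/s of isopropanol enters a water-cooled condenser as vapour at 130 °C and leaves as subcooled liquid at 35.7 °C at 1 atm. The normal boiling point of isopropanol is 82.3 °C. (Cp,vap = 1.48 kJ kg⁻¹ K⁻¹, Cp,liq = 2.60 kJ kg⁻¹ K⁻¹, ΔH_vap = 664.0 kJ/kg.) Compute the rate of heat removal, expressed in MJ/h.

vapour 130→82.3 °C: -70.596 kJ/kg
condensation at 82.3 °C: -664 kJ/kg
liquid 82.3→35.7 °C: -121.16 kJ/kg
Δh = -70.596 + -664 + -121.16 = -855.76 kJ/kg
Q = ṁ·Δh = 27.49 kg/s × -855.76 kJ/kg = -23525 kJ/s
|Q| = 23525 kW = 84689 MJ/h

Q_c = 84700 MJ/h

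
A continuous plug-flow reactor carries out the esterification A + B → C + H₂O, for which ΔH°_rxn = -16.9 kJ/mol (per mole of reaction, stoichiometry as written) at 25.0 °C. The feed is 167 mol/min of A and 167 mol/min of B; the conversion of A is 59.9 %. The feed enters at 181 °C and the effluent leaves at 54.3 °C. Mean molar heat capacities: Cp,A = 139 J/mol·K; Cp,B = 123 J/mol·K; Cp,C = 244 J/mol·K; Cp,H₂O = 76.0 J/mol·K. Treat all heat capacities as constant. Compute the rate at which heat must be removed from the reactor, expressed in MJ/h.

Q_out = 424 MJ/h

Extent of reaction ξ = 0.599 × 167 = 100.03 mol/min
Reaction term: ξ·ΔH°_rxn = 100.03 × -16.9 = -1690.6 kJ/min
Sensible, feed 181→25 °C: -6825.6 kJ/min
Outlet flows (mol/min): A 66.967, B 66.967, C 100.03, H₂O 100.03
Sensible, products 25→54.3 °C: 1452 kJ/min
Q = ΔH = -7064.2 kJ/min = -117.74 kW
Heat removed = 423.85 MJ/h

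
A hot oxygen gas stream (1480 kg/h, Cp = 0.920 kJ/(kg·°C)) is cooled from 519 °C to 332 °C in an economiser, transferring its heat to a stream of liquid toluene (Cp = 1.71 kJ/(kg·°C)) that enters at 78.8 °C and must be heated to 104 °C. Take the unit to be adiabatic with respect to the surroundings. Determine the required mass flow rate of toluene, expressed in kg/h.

Heat released by hot stream: Q = 1480 × 0.920 × (519 − 332) = 254620 kJ/h
Energy balance on cold side (adiabatic exchanger): Q = ṁ_c·Cp_c·(T_c,out − T_c,in)
ṁ_c = 254620 / [1.71 × (104 − 78.8)] = 5908.7 kg/h

ṁ_c = 5910 kg/h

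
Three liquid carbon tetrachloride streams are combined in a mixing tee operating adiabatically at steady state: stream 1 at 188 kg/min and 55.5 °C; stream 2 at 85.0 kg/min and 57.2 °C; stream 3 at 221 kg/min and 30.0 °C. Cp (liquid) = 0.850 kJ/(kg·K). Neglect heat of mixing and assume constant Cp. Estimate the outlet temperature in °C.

T_out = 44.4 °C

Adiabatic, steady state ⇒ Σ ṁᵢCp,ᵢ(T_out − Tᵢ) = 0
T_out = Σ ṁᵢCp,ᵢTᵢ / Σ ṁᵢCp,ᵢ
      = 18637 / 419.9 = 44.385 °C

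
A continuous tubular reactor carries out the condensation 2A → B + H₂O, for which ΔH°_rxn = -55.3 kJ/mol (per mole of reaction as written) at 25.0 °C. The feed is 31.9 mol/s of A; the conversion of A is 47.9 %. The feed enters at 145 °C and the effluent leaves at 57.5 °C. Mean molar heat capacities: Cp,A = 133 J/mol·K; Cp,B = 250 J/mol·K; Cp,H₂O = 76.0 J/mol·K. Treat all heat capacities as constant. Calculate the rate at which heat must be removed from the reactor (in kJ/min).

Extent of reaction ξ = 0.479 × 31.9 / 2 = 7.64 mol/s
Reaction term: ξ·ΔH°_rxn = 7.64 × -55.3 = -422.49 kJ/s
Sensible, feed 145→25 °C: -509.12 kJ/s
Outlet flows (mol/s): A 16.62, B 7.64, H₂O 7.64
Sensible, products 25→57.5 °C: 152.79 kJ/s
Q = ΔH = -778.83 kJ/s = -778.83 kW
Heat removed = 46730 kJ/min

Q_out = 46700 kJ/min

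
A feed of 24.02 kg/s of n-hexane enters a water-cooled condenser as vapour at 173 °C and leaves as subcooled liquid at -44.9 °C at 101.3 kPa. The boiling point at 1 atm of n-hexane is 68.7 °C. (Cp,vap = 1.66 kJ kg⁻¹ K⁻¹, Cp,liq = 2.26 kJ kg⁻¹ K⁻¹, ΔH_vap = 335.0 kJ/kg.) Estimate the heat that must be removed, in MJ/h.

vapour 173→68.7 °C: -173.14 kJ/kg
condensation at 68.7 °C: -335 kJ/kg
liquid 68.7→-44.9 °C: -256.74 kJ/kg
Δh = -173.14 + -335 + -256.74 = -764.87 kJ/kg
Q = ṁ·Δh = 24.02 kg/s × -764.87 kJ/kg = -18372 kJ/s
|Q| = 18372 kW = 66140 MJ/h

Q_c = 66100 MJ/h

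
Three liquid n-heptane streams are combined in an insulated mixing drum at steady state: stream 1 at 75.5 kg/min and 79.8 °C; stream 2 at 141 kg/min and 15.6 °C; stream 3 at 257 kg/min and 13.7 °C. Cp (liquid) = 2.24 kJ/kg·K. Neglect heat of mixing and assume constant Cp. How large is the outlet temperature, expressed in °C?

T_out = 24.8 °C

Energy balance with Q = 0: Σ ṁᵢCp,ᵢ(T_out − Tᵢ) = 0
Σ ṁᵢCp,ᵢTᵢ = 75.5×2.24×79.8 + 141×2.24×15.6 + 257×2.24×13.7 = 26310
Σ ṁᵢCp,ᵢ = 75.5×2.24 + 141×2.24 + 257×2.24 = 1060.6
T_out = 26310 / 1060.6 = 24.805 °C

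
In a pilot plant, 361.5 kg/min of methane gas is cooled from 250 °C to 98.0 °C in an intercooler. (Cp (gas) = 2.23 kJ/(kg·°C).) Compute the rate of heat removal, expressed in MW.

Q = ṁ·Cp·ΔT = 361.5 × 2.23 × (98.0 − 250) = -122530 kJ/min
Converting: 122530 / 60 s = 2042.2 kW
Cooling duty = 2.0422 MW

Q_c = 2.04 MW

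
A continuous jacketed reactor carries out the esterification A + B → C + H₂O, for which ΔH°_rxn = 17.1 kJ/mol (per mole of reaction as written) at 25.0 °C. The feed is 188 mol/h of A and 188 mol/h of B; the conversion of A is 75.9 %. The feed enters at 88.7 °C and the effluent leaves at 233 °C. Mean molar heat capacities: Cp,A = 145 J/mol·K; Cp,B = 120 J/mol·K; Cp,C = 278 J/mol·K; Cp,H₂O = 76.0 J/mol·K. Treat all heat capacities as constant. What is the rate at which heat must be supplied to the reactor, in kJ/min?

Extent of reaction ξ = 0.759 × 188 = 142.69 mol/h
Reaction term: ξ·ΔH°_rxn = 142.69 × 17.1 = 2440 kJ/h
Sensible, feed 88.7→25 °C: -3173.5 kJ/h
Outlet flows (mol/h): A 45.308, B 45.308, C 142.69, H₂O 142.69
Sensible, products 25→233 °C: 13004 kJ/h
Q = ΔH = 12271 kJ/h = 3.4085 kW
Heat supplied = 204.51 kJ/min

Q_in = 205 kJ/min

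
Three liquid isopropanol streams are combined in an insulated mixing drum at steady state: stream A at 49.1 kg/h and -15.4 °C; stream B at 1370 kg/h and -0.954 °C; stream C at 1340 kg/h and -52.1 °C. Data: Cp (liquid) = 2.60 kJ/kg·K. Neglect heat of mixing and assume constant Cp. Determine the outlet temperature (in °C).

T_out = -26.1 °C

Adiabatic, steady state ⇒ Σ ṁᵢCp,ᵢ(T_out − Tᵢ) = 0
T_out = Σ ṁᵢCp,ᵢTᵢ / Σ ṁᵢCp,ᵢ
      = -186880 / 7173.7 = -26.051 °C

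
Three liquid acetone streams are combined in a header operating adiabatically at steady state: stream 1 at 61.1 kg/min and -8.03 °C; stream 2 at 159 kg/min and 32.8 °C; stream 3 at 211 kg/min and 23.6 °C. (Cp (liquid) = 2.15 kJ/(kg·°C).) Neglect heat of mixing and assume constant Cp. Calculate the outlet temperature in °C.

T_out = 22.5 °C

Energy balance with Q = 0: Σ ṁᵢCp,ᵢ(T_out − Tᵢ) = 0
Σ ṁᵢCp,ᵢTᵢ = 61.1×2.15×-8.03 + 159×2.15×32.8 + 211×2.15×23.6 = 20864
Σ ṁᵢCp,ᵢ = 61.1×2.15 + 159×2.15 + 211×2.15 = 926.87
T_out = 20864 / 926.87 = 22.51 °C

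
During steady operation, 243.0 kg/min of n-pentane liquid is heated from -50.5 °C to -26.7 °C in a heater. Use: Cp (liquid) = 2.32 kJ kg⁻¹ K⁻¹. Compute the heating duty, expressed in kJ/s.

Q = 224 kJ/s

Q = ṁ·Cp·ΔT = 243.0 × 2.32 × (-26.7 − -50.5) = 13417 kJ/min
Converting: 13417 / 60 s = 223.62 kW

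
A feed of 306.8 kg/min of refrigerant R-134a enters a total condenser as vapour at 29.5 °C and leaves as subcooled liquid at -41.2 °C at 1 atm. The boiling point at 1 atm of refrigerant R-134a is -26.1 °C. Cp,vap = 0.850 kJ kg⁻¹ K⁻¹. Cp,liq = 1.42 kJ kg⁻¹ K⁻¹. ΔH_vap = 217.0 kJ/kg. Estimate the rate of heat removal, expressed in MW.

vapour 29.5→-26.1 °C: -47.26 kJ/kg
condensation at -26.1 °C: -217 kJ/kg
liquid -26.1→-41.2 °C: -21.442 kJ/kg
Δh = -47.26 + -217 + -21.442 = -285.7 kJ/kg
Q = ṁ·Δh = 306.8 kg/min × -285.7 kJ/kg = -87653 kJ/min
|Q| = 1460.9 kW = 1.4609 MW

Q_c = 1.46 MW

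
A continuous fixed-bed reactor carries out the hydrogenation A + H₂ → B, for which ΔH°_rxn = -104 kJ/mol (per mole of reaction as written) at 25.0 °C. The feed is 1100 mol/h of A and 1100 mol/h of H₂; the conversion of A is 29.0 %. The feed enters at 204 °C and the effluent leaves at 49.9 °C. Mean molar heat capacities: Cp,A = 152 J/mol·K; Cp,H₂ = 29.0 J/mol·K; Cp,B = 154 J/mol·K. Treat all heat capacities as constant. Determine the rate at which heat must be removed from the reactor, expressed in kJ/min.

Extent of reaction ξ = 0.290 × 1100 = 319 mol/h
Reaction term: ξ·ΔH°_rxn = 319 × -104 = -33176 kJ/h
Sensible, feed 204→25 °C: -35639 kJ/h
Outlet flows (mol/h): A 781, H₂ 781, B 319
Sensible, products 25→49.9 °C: 4743.1 kJ/h
Q = ΔH = -64072 kJ/h = -17.798 kW
Heat removed = 1067.9 kJ/min

Q_out = 1070 kJ/min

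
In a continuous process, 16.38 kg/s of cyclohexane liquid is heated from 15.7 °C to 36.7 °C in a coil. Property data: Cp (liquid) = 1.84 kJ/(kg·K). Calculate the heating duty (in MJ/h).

Q = ṁ·Cp·ΔT = 16.38 × 1.84 × (36.7 − 15.7) = 632.92 kJ/s
Heating duty = 2278.5 MJ/h

Q = 2280 MJ/h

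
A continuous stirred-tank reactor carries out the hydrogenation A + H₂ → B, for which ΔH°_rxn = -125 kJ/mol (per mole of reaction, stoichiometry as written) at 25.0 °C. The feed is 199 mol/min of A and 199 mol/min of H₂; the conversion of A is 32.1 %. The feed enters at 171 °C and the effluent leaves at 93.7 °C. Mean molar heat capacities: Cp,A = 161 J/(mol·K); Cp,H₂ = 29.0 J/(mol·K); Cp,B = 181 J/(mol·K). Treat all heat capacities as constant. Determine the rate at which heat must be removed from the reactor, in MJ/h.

Q_out = 657 MJ/h

Extent of reaction ξ = 0.321 × 199 = 63.879 mol/min
Reaction term: ξ·ΔH°_rxn = 63.879 × -125 = -7984.9 kJ/min
Sensible, feed 171→25 °C: -5520.3 kJ/min
Outlet flows (mol/min): A 135.12, H₂ 135.12, B 63.879
Sensible, products 25→93.7 °C: 2558.1 kJ/min
Q = ΔH = -10947 kJ/min = -182.45 kW
Heat removed = 656.83 MJ/h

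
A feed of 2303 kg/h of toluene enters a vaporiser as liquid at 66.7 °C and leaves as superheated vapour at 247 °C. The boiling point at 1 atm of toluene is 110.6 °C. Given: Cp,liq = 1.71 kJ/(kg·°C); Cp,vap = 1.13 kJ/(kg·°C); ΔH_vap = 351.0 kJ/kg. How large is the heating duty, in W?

Q = 371000 W

liquid 66.7→110.6 °C: 75.069 kJ/kg
vaporisation at 110.6 °C: 351 kJ/kg
vapour 110.6→247 °C: 154.13 kJ/kg
Δh = 75.069 + 351 + 154.13 = 580.2 kJ/kg
Q = ṁ·Δh = 2303 kg/h × 580.2 kJ/kg = 1.3362e+06 kJ/h
|Q| = 371.17 kW = 371170 W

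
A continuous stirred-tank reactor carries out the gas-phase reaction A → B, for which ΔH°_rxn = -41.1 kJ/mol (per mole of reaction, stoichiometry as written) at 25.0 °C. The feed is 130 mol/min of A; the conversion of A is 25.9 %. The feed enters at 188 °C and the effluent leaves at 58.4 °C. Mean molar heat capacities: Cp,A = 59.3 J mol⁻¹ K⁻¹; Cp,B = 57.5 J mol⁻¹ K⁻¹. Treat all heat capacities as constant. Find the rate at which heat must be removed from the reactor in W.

Q_out = 39700 W

Extent of reaction ξ = 0.259 × 130 = 33.67 mol/min
Reaction term: ξ·ΔH°_rxn = 33.67 × -41.1 = -1383.8 kJ/min
Sensible, feed 188→25 °C: -1256.6 kJ/min
Outlet flows (mol/min): A 96.33, B 33.67
Sensible, products 25→58.4 °C: 255.46 kJ/min
Q = ΔH = -2384.9 kJ/min = -39.749 kW
Heat removed = 39749 W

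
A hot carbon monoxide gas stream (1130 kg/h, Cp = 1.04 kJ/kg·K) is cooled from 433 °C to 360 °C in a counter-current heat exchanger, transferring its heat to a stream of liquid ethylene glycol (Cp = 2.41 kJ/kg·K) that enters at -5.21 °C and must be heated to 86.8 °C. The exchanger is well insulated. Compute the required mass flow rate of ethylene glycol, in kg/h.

ṁ_c = 387 kg/h

Heat released by hot stream: Q = 1130 × 1.04 × (433 − 360) = 85790 kJ/h
Energy balance on cold side (adiabatic exchanger): Q = ṁ_c·Cp_c·(T_c,out − T_c,in)
ṁ_c = 85790 / [2.41 × (86.8 − -5.21)] = 386.89 kg/h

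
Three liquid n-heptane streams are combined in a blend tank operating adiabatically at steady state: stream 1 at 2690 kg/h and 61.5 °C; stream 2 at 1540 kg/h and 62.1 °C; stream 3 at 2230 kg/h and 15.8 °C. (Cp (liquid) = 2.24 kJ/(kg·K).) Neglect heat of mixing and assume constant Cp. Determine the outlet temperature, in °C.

T_out = 45.9 °C

Adiabatic, steady state ⇒ Σ ṁᵢCp,ᵢ(T_out − Tᵢ) = 0
Σ ṁᵢCp,ᵢTᵢ = 2690×2.24×61.5 + 1540×2.24×62.1 + 2230×2.24×15.8 = 663720
Σ ṁᵢCp,ᵢ = 2690×2.24 + 1540×2.24 + 2230×2.24 = 14470
T_out = 663720 / 14470 = 45.867 °C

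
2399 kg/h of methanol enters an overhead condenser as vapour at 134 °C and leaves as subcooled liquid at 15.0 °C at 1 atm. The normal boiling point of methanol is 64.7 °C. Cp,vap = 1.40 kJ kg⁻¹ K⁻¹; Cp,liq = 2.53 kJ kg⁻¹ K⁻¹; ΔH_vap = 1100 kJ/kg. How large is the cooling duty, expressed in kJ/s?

vapour 134→64.7 °C: -97.02 kJ/kg
condensation at 64.7 °C: -1100 kJ/kg
liquid 64.7→15.0 °C: -125.74 kJ/kg
Δh = -97.02 + -1100 + -125.74 = -1322.8 kJ/kg
Q = ṁ·Δh = 2399 kg/h × -1322.8 kJ/kg = -3.1733e+06 kJ/h
|Q| = 881.47 kW

Q_c = 881 kJ/s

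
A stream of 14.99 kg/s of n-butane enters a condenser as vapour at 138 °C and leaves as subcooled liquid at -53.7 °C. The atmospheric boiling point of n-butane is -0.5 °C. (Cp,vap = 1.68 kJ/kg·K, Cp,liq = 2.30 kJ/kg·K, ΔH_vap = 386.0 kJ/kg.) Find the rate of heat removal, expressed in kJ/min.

vapour 138→-0.5 °C: -232.68 kJ/kg
condensation at -0.5 °C: -386 kJ/kg
liquid -0.5→-53.7 °C: -122.36 kJ/kg
Δh = -232.68 + -386 + -122.36 = -741.04 kJ/kg
Q = ṁ·Δh = 14.99 kg/s × -741.04 kJ/kg = -11108 kJ/s
|Q| = 11108 kW = 666490 kJ/min

Q_c = 666000 kJ/min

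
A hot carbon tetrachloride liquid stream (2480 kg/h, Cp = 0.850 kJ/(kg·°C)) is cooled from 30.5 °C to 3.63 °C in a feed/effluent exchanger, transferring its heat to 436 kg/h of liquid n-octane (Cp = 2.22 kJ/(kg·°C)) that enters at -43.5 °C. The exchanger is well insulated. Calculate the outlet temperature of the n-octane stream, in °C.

T_c,out = 15.0 °C

Heat released by hot stream: Q = 2480 × 0.850 × (30.5 − 3.63) = 56642 kJ/h
Energy balance on cold side (adiabatic exchanger): Q = ṁ_c·Cp_c·(T_c,out − T_c,in)
T_c,out = -43.5 + 56642/(436 × 2.22) = 15.019 °C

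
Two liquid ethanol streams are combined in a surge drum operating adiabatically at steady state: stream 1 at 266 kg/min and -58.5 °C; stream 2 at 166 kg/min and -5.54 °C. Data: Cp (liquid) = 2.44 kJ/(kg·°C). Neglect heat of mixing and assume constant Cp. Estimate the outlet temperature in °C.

No heat crosses the boundary, so H_out = H_in.
T_out = Σ ṁᵢCp,ᵢTᵢ / Σ ṁᵢCp,ᵢ
      = -40213 / 1054.1 = -38.15 °C

T_out = -38.1 °C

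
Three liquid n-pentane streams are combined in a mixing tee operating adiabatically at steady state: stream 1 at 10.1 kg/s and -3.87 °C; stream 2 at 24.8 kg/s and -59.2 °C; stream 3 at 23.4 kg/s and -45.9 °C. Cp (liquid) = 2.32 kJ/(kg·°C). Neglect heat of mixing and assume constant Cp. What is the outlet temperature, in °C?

Energy balance with Q = 0: Σ ṁᵢCp,ᵢ(T_out − Tᵢ) = 0
Σ ṁᵢCp,ᵢTᵢ = 10.1×2.32×-3.87 + 24.8×2.32×-59.2 + 23.4×2.32×-45.9 = -5988.6
Σ ṁᵢCp,ᵢ = 10.1×2.32 + 24.8×2.32 + 23.4×2.32 = 135.26
T_out = -5988.6 / 135.26 = -44.276 °C

T_out = -44.3 °C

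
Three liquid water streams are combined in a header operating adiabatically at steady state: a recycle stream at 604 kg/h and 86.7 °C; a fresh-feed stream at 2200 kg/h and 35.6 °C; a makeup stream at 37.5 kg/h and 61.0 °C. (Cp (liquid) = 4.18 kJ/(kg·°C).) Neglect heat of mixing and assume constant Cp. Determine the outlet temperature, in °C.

T_out = 46.8 °C

Adiabatic, steady state ⇒ Σ ṁᵢCp,ᵢ(T_out − Tᵢ) = 0
Σ ṁᵢCp,ᵢTᵢ = 604×4.18×86.7 + 2200×4.18×35.6 + 37.5×4.18×61.0 = 555830
Σ ṁᵢCp,ᵢ = 604×4.18 + 2200×4.18 + 37.5×4.18 = 11877
T_out = 555830 / 11877 = 46.797 °C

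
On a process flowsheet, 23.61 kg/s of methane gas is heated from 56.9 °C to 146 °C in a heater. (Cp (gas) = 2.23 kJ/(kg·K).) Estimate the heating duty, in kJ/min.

Q = ṁ·Cp·ΔT = 23.61 × 2.23 × (146 − 56.9) = 4691.1 kJ/s
Heating duty = 281470 kJ/min

Q = 281000 kJ/min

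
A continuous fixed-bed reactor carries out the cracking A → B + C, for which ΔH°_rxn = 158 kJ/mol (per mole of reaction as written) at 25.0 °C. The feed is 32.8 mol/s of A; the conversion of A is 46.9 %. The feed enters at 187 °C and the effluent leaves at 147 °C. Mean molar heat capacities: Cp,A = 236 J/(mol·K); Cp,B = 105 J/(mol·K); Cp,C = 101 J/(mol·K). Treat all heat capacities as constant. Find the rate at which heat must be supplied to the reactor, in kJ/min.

Extent of reaction ξ = 0.469 × 32.8 = 15.383 mol/s
Reaction term: ξ·ΔH°_rxn = 15.383 × 158 = 2430.5 kJ/s
Sensible, feed 187→25 °C: -1254 kJ/s
Outlet flows (mol/s): A 17.417, B 15.383, C 15.383
Sensible, products 25→147 °C: 888.08 kJ/s
Q = ΔH = 2064.6 kJ/s = 2064.6 kW
Heat supplied = 123880 kJ/min

Q_in = 124000 kJ/min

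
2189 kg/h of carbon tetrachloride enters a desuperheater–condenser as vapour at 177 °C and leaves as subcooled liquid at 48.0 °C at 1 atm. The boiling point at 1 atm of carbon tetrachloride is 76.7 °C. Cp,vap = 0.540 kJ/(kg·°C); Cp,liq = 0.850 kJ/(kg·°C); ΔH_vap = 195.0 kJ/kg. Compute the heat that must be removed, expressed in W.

vapour 177→76.7 °C: -54.162 kJ/kg
condensation at 76.7 °C: -195 kJ/kg
liquid 76.7→48.0 °C: -24.395 kJ/kg
Δh = -54.162 + -195 + -24.395 = -273.56 kJ/kg
Q = ṁ·Δh = 2189 kg/h × -273.56 kJ/kg = -598820 kJ/h
|Q| = 166.34 kW = 166340 W

Q_c = 166000 W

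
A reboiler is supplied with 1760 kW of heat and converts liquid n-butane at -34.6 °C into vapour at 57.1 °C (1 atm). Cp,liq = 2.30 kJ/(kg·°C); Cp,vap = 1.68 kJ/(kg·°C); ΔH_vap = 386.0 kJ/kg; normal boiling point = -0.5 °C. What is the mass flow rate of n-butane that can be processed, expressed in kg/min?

ṁ = 188 kg/min

Δh = 2.30×(-0.5−-34.6) + 386.0 + 1.68×(57.1−-0.5) = 561.2 kJ/kg
Q = 1760 kW = 1760 kJ/s = 105600 kJ/min
ṁ = Q/Δh = 105600 / 561.2 = 188.17 kg/min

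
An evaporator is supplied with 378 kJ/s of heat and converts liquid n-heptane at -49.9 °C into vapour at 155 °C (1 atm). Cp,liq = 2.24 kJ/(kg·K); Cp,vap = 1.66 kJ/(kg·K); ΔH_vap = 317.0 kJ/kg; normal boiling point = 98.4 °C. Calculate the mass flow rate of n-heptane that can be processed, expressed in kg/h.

Δh = 2.24×(98.4−-49.9) + 317.0 + 1.66×(155−98.4) = 743.15 kJ/kg
Q = 378 kJ/s = 378 kJ/s = 1.3608e+06 kJ/h
ṁ = Q/Δh = 1.3608e+06 / 743.15 = 1831.1 kg/h

ṁ = 1830 kg/h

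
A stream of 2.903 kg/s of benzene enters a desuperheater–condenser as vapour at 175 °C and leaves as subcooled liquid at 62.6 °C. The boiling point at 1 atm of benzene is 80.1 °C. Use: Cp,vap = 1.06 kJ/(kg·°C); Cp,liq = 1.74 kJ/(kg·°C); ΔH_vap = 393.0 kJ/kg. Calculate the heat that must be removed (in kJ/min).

Q_c = 91300 kJ/min

vapour 175→80.1 °C: -100.59 kJ/kg
condensation at 80.1 °C: -393 kJ/kg
liquid 80.1→62.6 °C: -30.45 kJ/kg
Δh = -100.59 + -393 + -30.45 = -524.04 kJ/kg
Q = ṁ·Δh = 2.903 kg/s × -524.04 kJ/kg = -1521.3 kJ/s
|Q| = 1521.3 kW = 91278 kJ/min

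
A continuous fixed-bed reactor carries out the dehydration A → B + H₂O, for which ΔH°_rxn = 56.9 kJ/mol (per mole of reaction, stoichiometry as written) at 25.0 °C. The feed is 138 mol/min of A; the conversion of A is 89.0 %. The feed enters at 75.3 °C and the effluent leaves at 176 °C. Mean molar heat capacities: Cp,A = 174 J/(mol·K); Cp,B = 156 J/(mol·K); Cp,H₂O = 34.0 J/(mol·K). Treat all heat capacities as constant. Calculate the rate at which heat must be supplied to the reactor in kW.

Q_in = 162 kW

Extent of reaction ξ = 0.890 × 138 = 122.82 mol/min
Reaction term: ξ·ΔH°_rxn = 122.82 × 56.9 = 6988.5 kJ/min
Sensible, feed 75.3→25 °C: -1207.8 kJ/min
Outlet flows (mol/min): A 15.18, B 122.82, H₂O 122.82
Sensible, products 25→176 °C: 3922.5 kJ/min
Q = ΔH = 9703.2 kJ/min = 161.72 kW
Heat supplied = 161.72 kW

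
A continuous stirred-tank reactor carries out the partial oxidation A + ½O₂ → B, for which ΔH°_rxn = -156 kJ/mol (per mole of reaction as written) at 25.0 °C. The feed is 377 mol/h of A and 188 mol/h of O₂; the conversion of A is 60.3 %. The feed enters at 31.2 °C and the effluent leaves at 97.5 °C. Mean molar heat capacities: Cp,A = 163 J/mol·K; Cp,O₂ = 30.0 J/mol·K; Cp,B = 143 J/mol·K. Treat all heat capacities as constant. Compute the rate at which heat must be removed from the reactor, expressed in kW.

Q_out = 8.78 kW

Extent of reaction ξ = 0.603 × 377 = 227.33 mol/h
Reaction term: ξ·ΔH°_rxn = 227.33 × -156 = -35464 kJ/h
Sensible, feed 31.2→25 °C: -415.96 kJ/h
Outlet flows (mol/h): A 149.67, O₂ 74.335, B 227.33
Sensible, products 25→97.5 °C: 4287.2 kJ/h
Q = ΔH = -31592 kJ/h = -8.7757 kW
Heat removed = 8.7757 kW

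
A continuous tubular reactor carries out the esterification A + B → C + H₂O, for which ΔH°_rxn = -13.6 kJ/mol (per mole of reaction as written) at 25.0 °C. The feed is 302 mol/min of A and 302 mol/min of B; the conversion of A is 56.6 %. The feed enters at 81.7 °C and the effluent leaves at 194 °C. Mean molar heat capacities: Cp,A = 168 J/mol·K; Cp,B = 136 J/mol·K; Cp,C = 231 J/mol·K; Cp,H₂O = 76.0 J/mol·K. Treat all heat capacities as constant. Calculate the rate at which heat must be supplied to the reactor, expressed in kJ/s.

Q_in = 135 kJ/s

Extent of reaction ξ = 0.566 × 302 = 170.93 mol/min
Reaction term: ξ·ΔH°_rxn = 170.93 × -13.6 = -2324.7 kJ/min
Sensible, feed 81.7→25 °C: -5205.5 kJ/min
Outlet flows (mol/min): A 131.07, B 131.07, C 170.93, H₂O 170.93
Sensible, products 25→194 °C: 15602 kJ/min
Q = ΔH = 8072 kJ/min = 134.53 kW
Heat supplied = 134.53 kJ/s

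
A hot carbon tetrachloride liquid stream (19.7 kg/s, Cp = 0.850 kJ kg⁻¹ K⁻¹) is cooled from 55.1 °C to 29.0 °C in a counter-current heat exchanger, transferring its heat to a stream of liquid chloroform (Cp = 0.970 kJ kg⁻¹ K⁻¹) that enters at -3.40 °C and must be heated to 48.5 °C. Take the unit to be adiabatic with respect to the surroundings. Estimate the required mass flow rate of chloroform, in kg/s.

ṁ_c = 8.68 kg/s

Heat released by hot stream: Q = 19.7 × 0.850 × (55.1 − 29.0) = 437.04 kJ/s
Energy balance on cold side (adiabatic exchanger): Q = ṁ_c·Cp_c·(T_c,out − T_c,in)
ṁ_c = 437.04 / [0.970 × (48.5 − -3.40)] = 8.6813 kg/s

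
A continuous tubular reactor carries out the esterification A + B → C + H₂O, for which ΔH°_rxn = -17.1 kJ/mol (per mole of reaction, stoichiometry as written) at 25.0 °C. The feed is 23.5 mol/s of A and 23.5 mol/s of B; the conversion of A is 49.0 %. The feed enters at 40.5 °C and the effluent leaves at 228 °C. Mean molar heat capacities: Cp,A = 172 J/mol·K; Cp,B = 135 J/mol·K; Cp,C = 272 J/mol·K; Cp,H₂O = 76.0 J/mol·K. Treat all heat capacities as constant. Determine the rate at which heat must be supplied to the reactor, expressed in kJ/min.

Q_in = 75100 kJ/min

Extent of reaction ξ = 0.490 × 23.5 = 11.515 mol/s
Reaction term: ξ·ΔH°_rxn = 11.515 × -17.1 = -196.91 kJ/s
Sensible, feed 40.5→25 °C: -111.82 kJ/s
Outlet flows (mol/s): A 11.985, B 11.985, C 11.515, H₂O 11.515
Sensible, products 25→228 °C: 1560.4 kJ/s
Q = ΔH = 1251.7 kJ/s = 1251.7 kW
Heat supplied = 75099 kJ/min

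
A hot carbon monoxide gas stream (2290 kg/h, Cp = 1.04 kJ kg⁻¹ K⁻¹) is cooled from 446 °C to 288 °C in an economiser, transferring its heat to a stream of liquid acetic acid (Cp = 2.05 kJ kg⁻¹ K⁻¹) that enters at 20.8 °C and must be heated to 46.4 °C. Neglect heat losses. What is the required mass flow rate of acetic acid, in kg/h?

Heat released by hot stream: Q = 2290 × 1.04 × (446 − 288) = 376290 kJ/h
Energy balance on cold side (adiabatic exchanger): Q = ṁ_c·Cp_c·(T_c,out − T_c,in)
ṁ_c = 376290 / [2.05 × (46.4 − 20.8)] = 7170.2 kg/h

ṁ_c = 7170 kg/h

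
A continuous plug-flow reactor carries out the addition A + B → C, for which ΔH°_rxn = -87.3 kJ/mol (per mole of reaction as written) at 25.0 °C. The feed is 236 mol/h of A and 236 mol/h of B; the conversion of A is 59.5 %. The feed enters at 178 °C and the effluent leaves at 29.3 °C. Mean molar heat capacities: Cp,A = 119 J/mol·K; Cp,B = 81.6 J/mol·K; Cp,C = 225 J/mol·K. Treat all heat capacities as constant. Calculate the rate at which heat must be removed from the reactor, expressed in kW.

Extent of reaction ξ = 0.595 × 236 = 140.42 mol/h
Reaction term: ξ·ΔH°_rxn = 140.42 × -87.3 = -12259 kJ/h
Sensible, feed 178→25 °C: -7243.3 kJ/h
Outlet flows (mol/h): A 95.58, B 95.58, C 140.42
Sensible, products 25→29.3 °C: 218.3 kJ/h
Q = ΔH = -19284 kJ/h = -5.3566 kW
Heat removed = 5.3566 kW

Q_out = 5.36 kW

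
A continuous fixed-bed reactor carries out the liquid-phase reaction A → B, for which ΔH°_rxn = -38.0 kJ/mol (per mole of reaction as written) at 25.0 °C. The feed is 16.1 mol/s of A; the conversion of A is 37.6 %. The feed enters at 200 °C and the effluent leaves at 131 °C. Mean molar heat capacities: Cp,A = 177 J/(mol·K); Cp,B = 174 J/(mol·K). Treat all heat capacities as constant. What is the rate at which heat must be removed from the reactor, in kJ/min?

Q_out = 25700 kJ/min

Extent of reaction ξ = 0.376 × 16.1 = 6.0536 mol/s
Reaction term: ξ·ΔH°_rxn = 6.0536 × -38.0 = -230.04 kJ/s
Sensible, feed 200→25 °C: -498.7 kJ/s
Outlet flows (mol/s): A 10.046, B 6.0536
Sensible, products 25→131 °C: 300.14 kJ/s
Q = ΔH = -428.59 kJ/s = -428.59 kW
Heat removed = 25715 kJ/min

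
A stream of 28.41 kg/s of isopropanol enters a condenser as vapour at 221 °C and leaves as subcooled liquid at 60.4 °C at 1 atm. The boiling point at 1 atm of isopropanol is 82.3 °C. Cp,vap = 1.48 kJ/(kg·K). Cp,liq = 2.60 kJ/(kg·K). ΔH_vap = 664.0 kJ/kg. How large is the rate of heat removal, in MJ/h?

Q_c = 94700 MJ/h

vapour 221→82.3 °C: -205.28 kJ/kg
condensation at 82.3 °C: -664 kJ/kg
liquid 82.3→60.4 °C: -56.94 kJ/kg
Δh = -205.28 + -664 + -56.94 = -926.22 kJ/kg
Q = ṁ·Δh = 28.41 kg/s × -926.22 kJ/kg = -26314 kJ/s
|Q| = 26314 kW = 94730 MJ/h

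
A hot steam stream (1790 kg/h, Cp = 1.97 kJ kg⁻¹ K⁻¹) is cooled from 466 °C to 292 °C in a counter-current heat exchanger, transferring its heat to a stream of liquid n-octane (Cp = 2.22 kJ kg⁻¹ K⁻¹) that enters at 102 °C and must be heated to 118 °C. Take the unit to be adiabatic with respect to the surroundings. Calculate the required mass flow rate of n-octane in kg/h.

ṁ_c = 17300 kg/h

Heat released by hot stream: Q = 1790 × 1.97 × (466 − 292) = 613580 kJ/h
Energy balance on cold side (adiabatic exchanger): Q = ṁ_c·Cp_c·(T_c,out − T_c,in)
ṁ_c = 613580 / [2.22 × (118 − 102)] = 17274 kg/h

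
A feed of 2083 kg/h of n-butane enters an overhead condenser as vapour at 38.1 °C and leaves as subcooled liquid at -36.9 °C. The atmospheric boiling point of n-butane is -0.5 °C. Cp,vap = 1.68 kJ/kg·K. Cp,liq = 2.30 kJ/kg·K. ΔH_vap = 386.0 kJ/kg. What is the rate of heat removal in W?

vapour 38.1→-0.5 °C: -64.848 kJ/kg
condensation at -0.5 °C: -386 kJ/kg
liquid -0.5→-36.9 °C: -83.72 kJ/kg
Δh = -64.848 + -386 + -83.72 = -534.57 kJ/kg
Q = ṁ·Δh = 2083 kg/h × -534.57 kJ/kg = -1.1135e+06 kJ/h
|Q| = 309.31 kW = 309310 W

Q_c = 309000 W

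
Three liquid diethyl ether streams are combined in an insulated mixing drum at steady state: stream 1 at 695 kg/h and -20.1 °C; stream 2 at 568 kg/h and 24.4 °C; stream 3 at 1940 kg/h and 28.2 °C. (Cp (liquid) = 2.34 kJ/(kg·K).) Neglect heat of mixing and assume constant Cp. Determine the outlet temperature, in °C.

T_out = 17.0 °C

Adiabatic, steady state ⇒ Σ ṁᵢCp,ᵢ(T_out − Tᵢ) = 0
T_out = Σ ṁᵢCp,ᵢTᵢ / Σ ṁᵢCp,ᵢ
      = 127760 / 7495 = 17.046 °C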